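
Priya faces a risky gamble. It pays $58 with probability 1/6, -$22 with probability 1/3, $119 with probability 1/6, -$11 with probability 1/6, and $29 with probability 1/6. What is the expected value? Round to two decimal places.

EV = 1/6 × 58 + 1/3 × (-22) + 1/6 × 119 + 1/6 × (-11) + 1/6 × 29 = 9.6667 − 7.3333 + 19.8333 − 1.8333 + 4.8333 = 25.1667

$25.17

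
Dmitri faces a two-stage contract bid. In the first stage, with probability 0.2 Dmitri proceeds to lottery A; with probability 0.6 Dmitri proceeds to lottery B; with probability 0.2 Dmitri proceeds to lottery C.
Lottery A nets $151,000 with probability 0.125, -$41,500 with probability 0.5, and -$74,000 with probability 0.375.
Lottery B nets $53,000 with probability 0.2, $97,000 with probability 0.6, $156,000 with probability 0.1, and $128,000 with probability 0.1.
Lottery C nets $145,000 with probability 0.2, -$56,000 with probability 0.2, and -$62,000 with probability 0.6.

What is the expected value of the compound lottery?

EV(A) = 0.125 × 151000 + 0.5 × (-41500) + 0.375 × (-74000) = 18875 − 20750 − 27750 = -29625
EV(B) = 0.2 × 53000 + 0.6 × 97000 + 0.1 × 156000 + 0.1 × 128000 = 10600 + 58200 + 15600 + 12800 = 97200
EV(C) = 0.2 × 145000 + 0.2 × (-56000) + 0.6 × (-62000) = 29000 − 11200 − 37200 = -19400
Overall = 0.2 × (-29625) + 0.6 × 97200 + 0.2 × (-19400) = -5925 + 58320 − 3880 = 48515

$48,515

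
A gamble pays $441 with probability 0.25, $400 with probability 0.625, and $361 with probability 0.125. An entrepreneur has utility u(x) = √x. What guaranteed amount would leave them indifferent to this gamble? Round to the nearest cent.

E[u] = 0.25·√441 + 0.625·√400 + 0.125·√361 = 0.25·21 + 0.625·20 + 0.125·19 = 20.125
CE = (20.125)² = 405.015625

$405.02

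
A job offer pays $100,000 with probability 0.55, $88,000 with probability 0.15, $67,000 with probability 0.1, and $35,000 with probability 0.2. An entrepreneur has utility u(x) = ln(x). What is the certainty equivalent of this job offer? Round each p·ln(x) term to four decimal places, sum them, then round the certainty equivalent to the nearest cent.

E[u] = 0.55·ln(100000) + 0.15·ln(88000) + 0.1·ln(67000) + 0.2·ln(35000) = 6.3321 + 1.7078 + 1.1112 + 2.0926 = 11.2437
CE = e^11.2437 ≈ 76397.10

$76,397.10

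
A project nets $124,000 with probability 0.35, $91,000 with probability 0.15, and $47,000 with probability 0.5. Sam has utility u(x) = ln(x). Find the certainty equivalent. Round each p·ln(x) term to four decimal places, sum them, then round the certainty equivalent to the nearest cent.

E[u] = 0.35·ln(124000) + 0.15·ln(91000) + 0.5·ln(47000) = 4.1048 + 1.7128 + 5.3790 = 11.1966
CE = e^11.1966 ≈ 72882.22

$72,882.22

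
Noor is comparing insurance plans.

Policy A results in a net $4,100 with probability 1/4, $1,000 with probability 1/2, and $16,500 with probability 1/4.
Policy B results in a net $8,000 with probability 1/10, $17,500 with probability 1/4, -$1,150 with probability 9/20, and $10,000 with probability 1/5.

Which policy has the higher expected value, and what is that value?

Policy A = 1/4 × 4100 + 1/2 × 1000 + 1/4 × 16500 = 1025 + 500 + 4125 = 5650
Policy B = 1/10 × 8000 + 1/4 × 17500 + 9/20 × (-1150) + 1/5 × 10000 = 800 + 4375 − 517.5 + 2000 = 6657.5

Policy B ($6,657.50)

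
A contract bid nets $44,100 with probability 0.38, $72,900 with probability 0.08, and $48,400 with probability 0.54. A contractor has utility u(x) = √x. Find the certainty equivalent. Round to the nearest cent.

$48,488.04

E[u] = 0.38·√44100 + 0.08·√72900 + 0.54·√48400 = 0.38·210 + 0.08·270 + 0.54·220 = 220.2
CE = (220.2)² = 48488.04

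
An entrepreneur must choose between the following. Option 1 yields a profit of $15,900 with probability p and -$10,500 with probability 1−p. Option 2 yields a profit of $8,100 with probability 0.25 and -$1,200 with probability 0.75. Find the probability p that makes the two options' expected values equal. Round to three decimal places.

EV(Option 2) = 0.25 × 8100 + 0.75 × (-1200) = 2025 − 900 = 1125
p·15900 + (1−p)·(-10500) = 1125
26400p − 10500 = 1125
p = (1125 + 10500) / 26400

p = 0.440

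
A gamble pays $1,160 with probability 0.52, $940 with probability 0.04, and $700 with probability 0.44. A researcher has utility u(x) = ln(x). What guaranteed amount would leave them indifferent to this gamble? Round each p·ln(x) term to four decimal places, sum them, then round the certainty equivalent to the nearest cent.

$921.04

E[u] = 0.52·ln(1160) + 0.04·ln(940) + 0.44·ln(700) = 3.6692 + 0.2738 + 2.8825 = 6.8255
CE = e^6.8255 ≈ 921.04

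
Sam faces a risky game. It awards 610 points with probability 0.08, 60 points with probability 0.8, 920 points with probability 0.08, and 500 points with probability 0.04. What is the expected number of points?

EV = 0.08 × 610 + 0.8 × 60 + 0.08 × 920 + 0.04 × 500 = 48.8 + 48 + 73.6 + 20 = 190.4

190.4 points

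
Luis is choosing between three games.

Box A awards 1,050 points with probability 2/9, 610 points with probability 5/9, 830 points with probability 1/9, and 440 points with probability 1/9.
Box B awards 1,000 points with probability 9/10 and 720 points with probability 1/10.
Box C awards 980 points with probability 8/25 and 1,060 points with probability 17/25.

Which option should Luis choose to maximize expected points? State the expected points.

Box A = 2/9 × 1050 + 5/9 × 610 + 1/9 × 830 + 1/9 × 440 = 233.3333 + 338.8889 + 92.2222 + 48.8889 = 713.3333
Box B = 9/10 × 1000 + 1/10 × 720 = 900 + 72 = 972
Box C = 8/25 × 980 + 17/25 × 1060 = 313.6 + 720.8 = 1034.4

Box C (1034.4 points)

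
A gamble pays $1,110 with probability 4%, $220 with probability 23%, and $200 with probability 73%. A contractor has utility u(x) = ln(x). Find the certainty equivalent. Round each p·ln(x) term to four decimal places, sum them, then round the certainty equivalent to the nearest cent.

$218.94

E[u] = 0.04·ln(1110) + 0.23·ln(220) + 0.73·ln(200) = 0.2805 + 1.2405 + 3.8678 = 5.3888
CE = e^5.3888 ≈ 218.94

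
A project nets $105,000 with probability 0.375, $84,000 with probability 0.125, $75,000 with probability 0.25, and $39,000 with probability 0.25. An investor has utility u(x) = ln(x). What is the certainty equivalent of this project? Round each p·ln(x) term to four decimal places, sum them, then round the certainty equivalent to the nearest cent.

E[u] = 0.375·ln(105000) + 0.125·ln(84000) + 0.25·ln(75000) + 0.25·ln(39000) = 4.3356 + 1.4173 + 2.8063 + 2.6428 = 11.2020
CE = e^11.2020 ≈ 73276.85

$73,276.85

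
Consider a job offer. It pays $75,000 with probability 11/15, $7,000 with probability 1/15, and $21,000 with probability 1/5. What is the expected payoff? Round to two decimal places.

EV = 11/15 × 75000 + 1/15 × 7000 + 1/5 × 21000 = 55000 + 466.6667 + 4200 = 59666.6667

$59,666.67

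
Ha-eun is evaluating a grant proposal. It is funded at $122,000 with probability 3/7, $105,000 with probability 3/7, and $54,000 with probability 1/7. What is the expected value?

EV = 3/7 × 122000 + 3/7 × 105000 + 1/7 × 54000 = 52285.7143 + 45000 + 7714.2857 = 105000

$105,000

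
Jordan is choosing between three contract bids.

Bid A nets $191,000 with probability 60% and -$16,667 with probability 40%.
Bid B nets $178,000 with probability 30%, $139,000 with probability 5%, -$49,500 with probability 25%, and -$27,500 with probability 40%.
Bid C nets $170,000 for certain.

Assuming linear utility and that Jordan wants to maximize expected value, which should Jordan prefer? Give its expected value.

Bid C ($170,000)

Bid A = 0.6 × 191000 + 0.4 × (-16667) = 114600 − 6666.8 = 107933.2
Bid B = 0.3 × 178000 + 0.05 × 139000 + 0.25 × (-49500) + 0.4 × (-27500) = 53400 + 6950 − 12375 − 11000 = 36975
Bid C: 170000 (certain)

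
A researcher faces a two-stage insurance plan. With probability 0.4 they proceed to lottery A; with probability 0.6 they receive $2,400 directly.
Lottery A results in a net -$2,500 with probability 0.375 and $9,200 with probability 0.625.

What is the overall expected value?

$3,365

EV(A) = 0.375 × (-2500) + 0.625 × 9200 = -937.5 + 5750 = 4812.5
Branch B: 2400 (certain)
Overall = 0.4 × 4812.5 + 0.6 × 2400 = 1925 + 1440 = 3365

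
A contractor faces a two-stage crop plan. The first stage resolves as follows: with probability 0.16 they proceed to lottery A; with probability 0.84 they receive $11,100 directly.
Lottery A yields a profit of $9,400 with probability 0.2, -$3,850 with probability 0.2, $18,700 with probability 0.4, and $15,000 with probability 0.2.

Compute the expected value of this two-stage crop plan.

$11,178.40

EV(A) = 0.2 × 9400 + 0.2 × (-3850) + 0.4 × 18700 + 0.2 × 15000 = 1880 − 770 + 7480 + 3000 = 11590
Branch B: 11100 (certain)
Overall = 0.16 × 11590 + 0.84 × 11100 = 1854.4 + 9324 = 11178.4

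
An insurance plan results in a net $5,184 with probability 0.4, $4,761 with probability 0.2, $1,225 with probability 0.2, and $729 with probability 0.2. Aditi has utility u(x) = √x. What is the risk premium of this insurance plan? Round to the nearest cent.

E[u] = 0.4·√5184 + 0.2·√4761 + 0.2·√1225 + 0.2·√729 = 0.4·72 + 0.2·69 + 0.2·35 + 0.2·27 = 55
CE = (55)² = 3025
Risk premium = EV − CE = 3416.6 − 3025 = 391.6

$391.60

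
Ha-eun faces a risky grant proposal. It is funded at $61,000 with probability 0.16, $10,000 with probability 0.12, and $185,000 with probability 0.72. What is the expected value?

EV = 0.16 × 61000 + 0.12 × 10000 + 0.72 × 185000 = 9760 + 1200 + 133200 = 144160

$144,160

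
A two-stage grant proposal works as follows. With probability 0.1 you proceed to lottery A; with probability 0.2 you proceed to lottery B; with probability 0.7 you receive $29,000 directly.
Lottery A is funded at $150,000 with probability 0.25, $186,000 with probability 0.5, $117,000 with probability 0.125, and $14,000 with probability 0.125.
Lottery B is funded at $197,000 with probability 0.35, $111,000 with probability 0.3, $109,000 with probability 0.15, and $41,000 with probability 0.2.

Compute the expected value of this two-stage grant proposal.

EV(A) = 0.25 × 150000 + 0.5 × 186000 + 0.125 × 117000 + 0.125 × 14000 = 37500 + 93000 + 14625 + 1750 = 146875
EV(B) = 0.35 × 197000 + 0.3 × 111000 + 0.15 × 109000 + 0.2 × 41000 = 68950 + 33300 + 16350 + 8200 = 126800
Branch C: 29000 (certain)
Overall = 0.1 × 146875 + 0.2 × 126800 + 0.7 × 29000 = 14687.5 + 25360 + 20300 = 60347.5

$60,347.50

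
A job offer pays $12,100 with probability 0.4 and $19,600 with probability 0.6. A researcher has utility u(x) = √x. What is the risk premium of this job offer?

E[u] = 0.4·√12100 + 0.6·√19600 = 0.4·110 + 0.6·140 = 128
CE = (128)² = 16384
Risk premium = EV − CE = 16600 − 16384 = 216

$216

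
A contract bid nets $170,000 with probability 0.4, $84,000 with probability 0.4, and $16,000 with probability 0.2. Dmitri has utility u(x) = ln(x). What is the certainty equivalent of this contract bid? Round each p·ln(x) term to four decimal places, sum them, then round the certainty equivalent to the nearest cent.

$79,929.48

E[u] = 0.4·ln(170000) + 0.4·ln(84000) + 0.2·ln(16000) = 4.8174 + 4.5354 + 1.9361 = 11.2889
CE = e^11.2889 ≈ 79929.48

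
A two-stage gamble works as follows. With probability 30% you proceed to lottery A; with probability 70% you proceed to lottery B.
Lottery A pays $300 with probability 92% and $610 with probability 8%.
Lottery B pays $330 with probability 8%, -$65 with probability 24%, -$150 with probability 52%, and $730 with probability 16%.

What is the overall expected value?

$132.16

EV(A) = 0.92 × 300 + 0.08 × 610 = 276 + 48.8 = 324.8
EV(B) = 0.08 × 330 + 0.24 × (-65) + 0.52 × (-150) + 0.16 × 730 = 26.4 − 15.6 − 78 + 116.8 = 49.6
Overall = 0.3 × 324.8 + 0.7 × 49.6 = 97.44 + 34.72 = 132.16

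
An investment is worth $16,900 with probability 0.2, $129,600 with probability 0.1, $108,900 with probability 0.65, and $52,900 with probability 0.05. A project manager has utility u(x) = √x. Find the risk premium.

E[u] = 0.2·√16900 + 0.1·√129600 + 0.65·√108900 + 0.05·√52900 = 0.2·130 + 0.1·360 + 0.65·330 + 0.05·230 = 288
CE = (288)² = 82944
Risk premium = EV − CE = 89770 − 82944 = 6826

$6,826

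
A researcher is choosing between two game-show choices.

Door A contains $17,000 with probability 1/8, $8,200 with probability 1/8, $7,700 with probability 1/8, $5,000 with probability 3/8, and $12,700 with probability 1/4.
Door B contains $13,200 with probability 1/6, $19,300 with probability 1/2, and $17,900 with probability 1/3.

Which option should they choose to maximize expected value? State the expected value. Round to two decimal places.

Door A = 1/8 × 17000 + 1/8 × 8200 + 1/8 × 7700 + 3/8 × 5000 + 1/4 × 12700 = 2125 + 1025 + 962.5 + 1875 + 3175 = 9162.5
Door B = 1/6 × 13200 + 1/2 × 19300 + 1/3 × 17900 = 2200 + 9650 + 5966.6667 = 17816.6667

Door B ($17,816.67)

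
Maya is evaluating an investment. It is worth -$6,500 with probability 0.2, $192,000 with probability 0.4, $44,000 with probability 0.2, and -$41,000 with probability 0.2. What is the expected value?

$76,100

EV = 0.2 × (-6500) + 0.4 × 192000 + 0.2 × 44000 + 0.2 × (-41000) = -1300 + 76800 + 8800 − 8200 = 76100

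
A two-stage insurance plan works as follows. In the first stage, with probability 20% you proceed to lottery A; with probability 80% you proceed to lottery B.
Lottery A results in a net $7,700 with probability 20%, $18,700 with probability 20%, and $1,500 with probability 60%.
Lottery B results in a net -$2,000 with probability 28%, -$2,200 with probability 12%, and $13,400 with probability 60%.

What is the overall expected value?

$7,008.80

EV(A) = 0.2 × 7700 + 0.2 × 18700 + 0.6 × 1500 = 1540 + 3740 + 900 = 6180
EV(B) = 0.28 × (-2000) + 0.12 × (-2200) + 0.6 × 13400 = -560 − 264 + 8040 = 7216
Overall = 0.2 × 6180 + 0.8 × 7216 = 1236 + 5772.8 = 7008.8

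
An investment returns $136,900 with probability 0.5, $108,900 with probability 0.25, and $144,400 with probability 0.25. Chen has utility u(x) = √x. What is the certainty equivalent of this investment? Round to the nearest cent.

$131,406.25

E[u] = 0.5·√136900 + 0.25·√108900 + 0.25·√144400 = 0.5·370 + 0.25·330 + 0.25·380 = 362.5
CE = (362.5)² = 131406.25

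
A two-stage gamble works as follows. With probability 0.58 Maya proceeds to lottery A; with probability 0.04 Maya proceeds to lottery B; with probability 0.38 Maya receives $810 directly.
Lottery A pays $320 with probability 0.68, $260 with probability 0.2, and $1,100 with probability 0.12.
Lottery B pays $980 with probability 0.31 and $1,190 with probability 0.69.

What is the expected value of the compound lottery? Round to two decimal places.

$585.72

EV(A) = 0.68 × 320 + 0.2 × 260 + 0.12 × 1100 = 217.6 + 52 + 132 = 401.6
EV(B) = 0.31 × 980 + 0.69 × 1190 = 303.8 + 821.1 = 1124.9
Branch C: 810 (certain)
Overall = 0.58 × 401.6 + 0.04 × 1124.9 + 0.38 × 810 = 232.928 + 44.996 + 307.8 = 585.724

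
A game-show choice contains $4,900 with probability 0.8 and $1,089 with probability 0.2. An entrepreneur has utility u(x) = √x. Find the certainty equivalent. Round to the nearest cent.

$3,918.76

E[u] = 0.8·√4900 + 0.2·√1089 = 0.8·70 + 0.2·33 = 62.6
CE = (62.6)² = 3918.76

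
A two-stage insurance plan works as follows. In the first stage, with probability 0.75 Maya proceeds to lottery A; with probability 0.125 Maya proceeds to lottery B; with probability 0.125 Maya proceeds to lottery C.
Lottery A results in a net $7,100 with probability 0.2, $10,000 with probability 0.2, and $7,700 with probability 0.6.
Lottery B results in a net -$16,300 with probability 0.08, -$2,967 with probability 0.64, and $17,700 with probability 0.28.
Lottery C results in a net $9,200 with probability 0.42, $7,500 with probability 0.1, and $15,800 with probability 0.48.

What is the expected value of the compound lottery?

EV(A) = 0.2 × 7100 + 0.2 × 10000 + 0.6 × 7700 = 1420 + 2000 + 4620 = 8040
EV(B) = 0.08 × (-16300) + 0.64 × (-2967) + 0.28 × 17700 = -1304 − 1898.88 + 4956 = 1753.12
EV(C) = 0.42 × 9200 + 0.1 × 7500 + 0.48 × 15800 = 3864 + 750 + 7584 = 12198
Overall = 0.75 × 8040 + 0.125 × 1753.12 + 0.125 × 12198 = 6030 + 219.14 + 1524.75 = 7773.89

$7,773.89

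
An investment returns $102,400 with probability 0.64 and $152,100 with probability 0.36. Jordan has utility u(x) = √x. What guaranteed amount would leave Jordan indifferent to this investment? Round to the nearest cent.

$119,163.04

E[u] = 0.64·√102400 + 0.36·√152100 = 0.64·320 + 0.36·390 = 345.2
CE = (345.2)² = 119163.04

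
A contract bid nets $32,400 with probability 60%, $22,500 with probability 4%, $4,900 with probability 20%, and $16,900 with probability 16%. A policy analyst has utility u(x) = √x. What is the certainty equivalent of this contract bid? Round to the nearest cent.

E[u] = 0.6·√32400 + 0.04·√22500 + 0.2·√4900 + 0.16·√16900 = 0.6·180 + 0.04·150 + 0.2·70 + 0.16·130 = 148.8
CE = (148.8)² = 22141.44

$22,141.44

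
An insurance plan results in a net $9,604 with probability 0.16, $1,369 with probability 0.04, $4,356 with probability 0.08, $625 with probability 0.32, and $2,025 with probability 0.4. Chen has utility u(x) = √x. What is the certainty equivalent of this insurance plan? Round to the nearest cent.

E[u] = 0.16·√9604 + 0.04·√1369 + 0.08·√4356 + 0.32·√625 + 0.4·√2025 = 0.16·98 + 0.04·37 + 0.08·66 + 0.32·25 + 0.4·45 = 48.44
CE = (48.44)² = 2346.4336

$2,346.43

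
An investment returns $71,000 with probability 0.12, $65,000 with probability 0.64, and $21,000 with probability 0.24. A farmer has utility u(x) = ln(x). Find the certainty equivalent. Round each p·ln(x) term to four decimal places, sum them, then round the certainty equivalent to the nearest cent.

E[u] = 0.12·ln(71000) + 0.64·ln(65000) + 0.24·ln(21000) = 1.3405 + 7.0926 + 2.3885 = 10.8216
CE = e^10.8216 ≈ 50091.17

$50,091.17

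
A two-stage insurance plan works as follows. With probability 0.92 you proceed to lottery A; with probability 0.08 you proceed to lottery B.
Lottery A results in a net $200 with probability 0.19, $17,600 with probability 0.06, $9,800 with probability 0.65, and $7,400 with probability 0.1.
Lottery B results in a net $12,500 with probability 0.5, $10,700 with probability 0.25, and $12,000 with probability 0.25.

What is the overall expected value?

$8,501.68

EV(A) = 0.19 × 200 + 0.06 × 17600 + 0.65 × 9800 + 0.1 × 7400 = 38 + 1056 + 6370 + 740 = 8204
EV(B) = 0.5 × 12500 + 0.25 × 10700 + 0.25 × 12000 = 6250 + 2675 + 3000 = 11925
Overall = 0.92 × 8204 + 0.08 × 11925 = 7547.68 + 954 = 8501.68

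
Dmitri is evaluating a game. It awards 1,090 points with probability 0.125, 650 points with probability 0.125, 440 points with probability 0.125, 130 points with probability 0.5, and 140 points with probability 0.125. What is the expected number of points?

EV = 0.125 × 1090 + 0.125 × 650 + 0.125 × 440 + 0.5 × 130 + 0.125 × 140 = 136.25 + 81.25 + 55 + 65 + 17.5 = 355

355 points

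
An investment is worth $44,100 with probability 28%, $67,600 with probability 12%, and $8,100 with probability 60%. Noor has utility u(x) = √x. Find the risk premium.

E[u] = 0.28·√44100 + 0.12·√67600 + 0.6·√8100 = 0.28·210 + 0.12·260 + 0.6·90 = 144
CE = (144)² = 20736
Risk premium = EV − CE = 25320 − 20736 = 4584

$4,584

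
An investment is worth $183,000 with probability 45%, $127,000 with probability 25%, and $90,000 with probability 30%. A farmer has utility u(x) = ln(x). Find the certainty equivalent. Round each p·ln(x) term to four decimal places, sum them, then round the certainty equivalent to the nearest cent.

$135,009.44

E[u] = 0.45·ln(183000) + 0.25·ln(127000) + 0.3·ln(90000) = 5.4528 + 2.9380 + 3.4223 = 11.8131
CE = e^11.8131 ≈ 135009.44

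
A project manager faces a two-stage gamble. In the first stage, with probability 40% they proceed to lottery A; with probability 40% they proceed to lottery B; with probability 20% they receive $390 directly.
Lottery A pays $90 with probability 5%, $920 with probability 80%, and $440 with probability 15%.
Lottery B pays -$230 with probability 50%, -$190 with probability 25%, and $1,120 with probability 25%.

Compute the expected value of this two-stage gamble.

$447.60

EV(A) = 0.05 × 90 + 0.8 × 920 + 0.15 × 440 = 4.5 + 736 + 66 = 806.5
EV(B) = 0.5 × (-230) + 0.25 × (-190) + 0.25 × 1120 = -115 − 47.5 + 280 = 117.5
Branch C: 390 (certain)
Overall = 0.4 × 806.5 + 0.4 × 117.5 + 0.2 × 390 = 322.6 + 47 + 78 = 447.6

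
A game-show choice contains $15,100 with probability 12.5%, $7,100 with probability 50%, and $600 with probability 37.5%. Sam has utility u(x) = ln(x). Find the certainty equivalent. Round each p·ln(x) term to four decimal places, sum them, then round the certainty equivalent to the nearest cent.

$3,088.68

E[u] = 0.125·ln(15100) + 0.5·ln(7100) + 0.375·ln(600) = 1.2028 + 4.4339 + 2.3988 = 8.0355
CE = e^8.0355 ≈ 3088.68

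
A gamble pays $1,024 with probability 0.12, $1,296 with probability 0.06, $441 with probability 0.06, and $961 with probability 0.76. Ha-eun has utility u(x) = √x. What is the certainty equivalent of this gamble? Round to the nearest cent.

$949.87

E[u] = 0.12·√1024 + 0.06·√1296 + 0.06·√441 + 0.76·√961 = 0.12·32 + 0.06·36 + 0.06·21 + 0.76·31 = 30.82
CE = (30.82)² = 949.8724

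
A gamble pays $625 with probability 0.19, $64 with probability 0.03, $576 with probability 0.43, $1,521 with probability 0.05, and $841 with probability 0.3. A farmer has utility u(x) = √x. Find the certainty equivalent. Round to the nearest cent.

$673.92

E[u] = 0.19·√625 + 0.03·√64 + 0.43·√576 + 0.05·√1521 + 0.3·√841 = 0.19·25 + 0.03·8 + 0.43·24 + 0.05·39 + 0.3·29 = 25.96
CE = (25.96)² = 673.9216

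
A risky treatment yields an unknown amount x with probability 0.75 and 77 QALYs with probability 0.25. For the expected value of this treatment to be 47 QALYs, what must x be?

x = 37 QALYs

0.75·x + 0.25·77 = 47
0.75·x = 47 − 19.25 = 27.75
x = 27.75 / 0.75 = 37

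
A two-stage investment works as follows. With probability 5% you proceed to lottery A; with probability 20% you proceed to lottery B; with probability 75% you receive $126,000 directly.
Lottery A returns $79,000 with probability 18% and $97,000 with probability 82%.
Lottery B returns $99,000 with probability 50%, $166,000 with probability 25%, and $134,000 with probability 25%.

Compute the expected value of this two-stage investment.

EV(A) = 0.18 × 79000 + 0.82 × 97000 = 14220 + 79540 = 93760
EV(B) = 0.5 × 99000 + 0.25 × 166000 + 0.25 × 134000 = 49500 + 41500 + 33500 = 124500
Branch C: 126000 (certain)
Overall = 0.05 × 93760 + 0.2 × 124500 + 0.75 × 126000 = 4688 + 24900 + 94500 = 124088

$124,088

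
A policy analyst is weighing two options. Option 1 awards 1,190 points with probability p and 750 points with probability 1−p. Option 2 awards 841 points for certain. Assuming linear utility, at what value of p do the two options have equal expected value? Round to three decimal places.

p·1190 + (1−p)·750 = 841
440p + 750 = 841
p = (841 − 750) / 440

p = 0.207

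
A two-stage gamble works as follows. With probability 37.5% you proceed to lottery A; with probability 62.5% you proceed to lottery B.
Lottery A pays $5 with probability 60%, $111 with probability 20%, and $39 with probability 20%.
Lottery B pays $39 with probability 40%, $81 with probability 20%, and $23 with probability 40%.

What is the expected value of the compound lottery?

$38

EV(A) = 0.6 × 5 + 0.2 × 111 + 0.2 × 39 = 3 + 22.2 + 7.8 = 33
EV(B) = 0.4 × 39 + 0.2 × 81 + 0.4 × 23 = 15.6 + 16.2 + 9.2 = 41
Overall = 0.375 × 33 + 0.625 × 41 = 12.375 + 25.625 = 38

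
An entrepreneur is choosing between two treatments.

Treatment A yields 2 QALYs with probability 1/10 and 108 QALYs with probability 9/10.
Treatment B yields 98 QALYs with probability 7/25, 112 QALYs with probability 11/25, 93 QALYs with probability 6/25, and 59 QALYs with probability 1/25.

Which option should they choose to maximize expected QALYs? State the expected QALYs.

Treatment A = 1/10 × 2 + 9/10 × 108 = 0.2 + 97.2 = 97.4
Treatment B = 7/25 × 98 + 11/25 × 112 + 6/25 × 93 + 1/25 × 59 = 27.44 + 49.28 + 22.32 + 2.36 = 101.4

Treatment B (101.4 QALYs)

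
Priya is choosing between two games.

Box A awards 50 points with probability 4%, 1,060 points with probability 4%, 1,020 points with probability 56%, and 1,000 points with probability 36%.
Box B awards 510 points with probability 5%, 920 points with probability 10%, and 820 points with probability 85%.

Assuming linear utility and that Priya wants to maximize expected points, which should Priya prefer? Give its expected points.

Box A (975.6 points)

Box A = 0.04 × 50 + 0.04 × 1060 + 0.56 × 1020 + 0.36 × 1000 = 2 + 42.4 + 571.2 + 360 = 975.6
Box B = 0.05 × 510 + 0.1 × 920 + 0.85 × 820 = 25.5 + 92 + 697 = 814.5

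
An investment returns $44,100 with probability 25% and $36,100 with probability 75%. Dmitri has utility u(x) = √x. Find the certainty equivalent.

$38,025

E[u] = 0.25·√44100 + 0.75·√36100 = 0.25·210 + 0.75·190 = 195
CE = (195)² = 38025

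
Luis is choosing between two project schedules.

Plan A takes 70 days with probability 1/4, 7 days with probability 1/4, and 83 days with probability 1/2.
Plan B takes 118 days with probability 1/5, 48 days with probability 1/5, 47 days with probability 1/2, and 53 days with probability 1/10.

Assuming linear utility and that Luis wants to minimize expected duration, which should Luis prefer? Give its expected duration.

Plan A (60.75 days)

Plan A = 1/4 × 70 + 1/4 × 7 + 1/2 × 83 = 17.5 + 1.75 + 41.5 = 60.75
Plan B = 1/5 × 118 + 1/5 × 48 + 1/2 × 47 + 1/10 × 53 = 23.6 + 9.6 + 23.5 + 5.3 = 62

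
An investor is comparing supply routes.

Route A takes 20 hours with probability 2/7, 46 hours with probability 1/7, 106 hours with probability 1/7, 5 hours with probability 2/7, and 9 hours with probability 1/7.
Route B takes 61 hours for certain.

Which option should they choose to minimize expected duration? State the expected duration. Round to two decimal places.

Route A (30.14 hours)

Route A = 2/7 × 20 + 1/7 × 46 + 1/7 × 106 + 2/7 × 5 + 1/7 × 9 = 5.7143 + 6.5714 + 15.1429 + 1.4286 + 1.2857 = 30.1429
Route B: 61 (certain)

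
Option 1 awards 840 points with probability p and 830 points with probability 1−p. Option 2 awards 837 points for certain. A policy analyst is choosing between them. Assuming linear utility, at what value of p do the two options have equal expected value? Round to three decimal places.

p·840 + (1−p)·830 = 837
10p + 830 = 837
p = (837 − 830) / 10

p = 0.700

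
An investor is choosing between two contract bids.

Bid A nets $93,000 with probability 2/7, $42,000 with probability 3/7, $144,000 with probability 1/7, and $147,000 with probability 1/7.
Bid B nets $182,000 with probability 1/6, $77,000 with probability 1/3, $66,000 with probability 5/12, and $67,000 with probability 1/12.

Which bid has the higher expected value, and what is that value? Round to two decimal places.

Bid A = 2/7 × 93000 + 3/7 × 42000 + 1/7 × 144000 + 1/7 × 147000 = 26571.4286 + 18000 + 20571.4286 + 21000 = 86142.8571
Bid B = 1/6 × 182000 + 1/3 × 77000 + 5/12 × 66000 + 1/12 × 67000 = 30333.3333 + 25666.6667 + 27500 + 5583.3333 = 89083.3333

Bid B ($89,083.33)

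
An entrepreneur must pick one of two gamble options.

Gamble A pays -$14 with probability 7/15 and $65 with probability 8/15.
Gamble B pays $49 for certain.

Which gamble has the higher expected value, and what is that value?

Gamble A = 7/15 × (-14) + 8/15 × 65 = -6.5333 + 34.6667 = 28.1333
Gamble B: 49 (certain)

Gamble B ($49)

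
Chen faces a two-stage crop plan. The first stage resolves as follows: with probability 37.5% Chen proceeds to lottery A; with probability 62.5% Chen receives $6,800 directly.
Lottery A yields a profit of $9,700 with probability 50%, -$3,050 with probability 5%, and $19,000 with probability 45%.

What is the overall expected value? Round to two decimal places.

$9,217.81

EV(A) = 0.5 × 9700 + 0.05 × (-3050) + 0.45 × 19000 = 4850 − 152.5 + 8550 = 13247.5
Branch B: 6800 (certain)
Overall = 0.375 × 13247.5 + 0.625 × 6800 = 4967.8125 + 4250 = 9217.8125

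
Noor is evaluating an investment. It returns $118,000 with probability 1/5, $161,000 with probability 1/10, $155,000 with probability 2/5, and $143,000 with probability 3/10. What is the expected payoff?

$144,600

EV = 1/5 × 118000 + 1/10 × 161000 + 2/5 × 155000 + 3/10 × 143000 = 23600 + 16100 + 62000 + 42900 = 144600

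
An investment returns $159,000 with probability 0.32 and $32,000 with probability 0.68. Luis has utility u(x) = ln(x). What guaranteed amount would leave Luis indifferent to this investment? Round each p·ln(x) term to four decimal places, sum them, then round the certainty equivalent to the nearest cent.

$53,449.90

E[u] = 0.32·ln(159000) + 0.68·ln(32000) = 3.8325 + 7.0540 = 10.8865
CE = e^10.8865 ≈ 53449.90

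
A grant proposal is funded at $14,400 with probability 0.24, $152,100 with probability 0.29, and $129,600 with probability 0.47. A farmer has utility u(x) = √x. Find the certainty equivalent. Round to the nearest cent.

$96,783.21

E[u] = 0.24·√14400 + 0.29·√152100 + 0.47·√129600 = 0.24·120 + 0.29·390 + 0.47·360 = 311.1
CE = (311.1)² = 96783.21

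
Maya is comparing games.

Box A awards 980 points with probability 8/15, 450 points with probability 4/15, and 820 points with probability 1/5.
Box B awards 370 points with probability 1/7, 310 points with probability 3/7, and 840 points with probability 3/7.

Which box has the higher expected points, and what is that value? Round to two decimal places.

Box A = 8/15 × 980 + 4/15 × 450 + 1/5 × 820 = 522.6667 + 120 + 164 = 806.6667
Box B = 1/7 × 370 + 3/7 × 310 + 3/7 × 840 = 52.8571 + 132.8571 + 360 = 545.7143

Box A (806.67 points)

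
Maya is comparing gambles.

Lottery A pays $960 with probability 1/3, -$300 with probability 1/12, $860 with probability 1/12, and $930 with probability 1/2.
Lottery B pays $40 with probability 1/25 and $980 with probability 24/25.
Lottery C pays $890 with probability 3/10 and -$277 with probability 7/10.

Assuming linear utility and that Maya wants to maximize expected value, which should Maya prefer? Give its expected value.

Lottery B ($942.40)

Lottery A = 1/3 × 960 + 1/12 × (-300) + 1/12 × 860 + 1/2 × 930 = 320 − 25 + 71.6667 + 465 = 831.6667
Lottery B = 1/25 × 40 + 24/25 × 980 = 1.6 + 940.8 = 942.4
Lottery C = 3/10 × 890 + 7/10 × (-277) = 267 − 193.9 = 73.1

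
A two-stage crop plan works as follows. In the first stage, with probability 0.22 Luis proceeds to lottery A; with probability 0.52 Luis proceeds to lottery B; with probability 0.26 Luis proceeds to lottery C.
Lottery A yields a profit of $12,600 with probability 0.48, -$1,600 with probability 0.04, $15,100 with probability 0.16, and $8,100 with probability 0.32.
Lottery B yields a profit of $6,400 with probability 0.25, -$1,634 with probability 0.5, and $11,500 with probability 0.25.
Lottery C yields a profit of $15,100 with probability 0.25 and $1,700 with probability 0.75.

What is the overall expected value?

$5,633.40

EV(A) = 0.48 × 12600 + 0.04 × (-1600) + 0.16 × 15100 + 0.32 × 8100 = 6048 − 64 + 2416 + 2592 = 10992
EV(B) = 0.25 × 6400 + 0.5 × (-1634) + 0.25 × 11500 = 1600 − 817 + 2875 = 3658
EV(C) = 0.25 × 15100 + 0.75 × 1700 = 3775 + 1275 = 5050
Overall = 0.22 × 10992 + 0.52 × 3658 + 0.26 × 5050 = 2418.24 + 1902.16 + 1313 = 5633.4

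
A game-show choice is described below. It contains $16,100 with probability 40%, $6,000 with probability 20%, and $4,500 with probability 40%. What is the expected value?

$9,440

EV = 0.4 × 16100 + 0.2 × 6000 + 0.4 × 4500 = 6440 + 1200 + 1800 = 9440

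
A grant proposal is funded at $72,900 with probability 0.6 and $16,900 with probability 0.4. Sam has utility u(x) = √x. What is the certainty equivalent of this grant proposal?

E[u] = 0.6·√72900 + 0.4·√16900 = 0.6·270 + 0.4·130 = 214
CE = (214)² = 45796

$45,796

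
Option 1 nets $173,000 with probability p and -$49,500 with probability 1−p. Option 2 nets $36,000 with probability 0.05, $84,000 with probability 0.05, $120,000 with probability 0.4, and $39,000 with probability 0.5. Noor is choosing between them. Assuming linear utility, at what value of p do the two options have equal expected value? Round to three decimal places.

p = 0.553

EV(Option 2) = 0.05 × 36000 + 0.05 × 84000 + 0.4 × 120000 + 0.5 × 39000 = 1800 + 4200 + 48000 + 19500 = 73500
p·173000 + (1−p)·(-49500) = 73500
222500p − 49500 = 73500
p = (73500 + 49500) / 222500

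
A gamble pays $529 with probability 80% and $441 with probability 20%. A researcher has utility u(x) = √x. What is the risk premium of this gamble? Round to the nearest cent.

$0.64

E[u] = 0.8·√529 + 0.2·√441 = 0.8·23 + 0.2·21 = 22.6
CE = (22.6)² = 510.76
Risk premium = EV − CE = 511.4 − 510.76 = 0.64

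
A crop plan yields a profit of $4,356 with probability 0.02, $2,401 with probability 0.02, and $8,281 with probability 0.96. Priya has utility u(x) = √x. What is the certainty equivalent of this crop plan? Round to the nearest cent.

$8,038.92

E[u] = 0.02·√4356 + 0.02·√2401 + 0.96·√8281 = 0.02·66 + 0.02·49 + 0.96·91 = 89.66
CE = (89.66)² = 8038.9156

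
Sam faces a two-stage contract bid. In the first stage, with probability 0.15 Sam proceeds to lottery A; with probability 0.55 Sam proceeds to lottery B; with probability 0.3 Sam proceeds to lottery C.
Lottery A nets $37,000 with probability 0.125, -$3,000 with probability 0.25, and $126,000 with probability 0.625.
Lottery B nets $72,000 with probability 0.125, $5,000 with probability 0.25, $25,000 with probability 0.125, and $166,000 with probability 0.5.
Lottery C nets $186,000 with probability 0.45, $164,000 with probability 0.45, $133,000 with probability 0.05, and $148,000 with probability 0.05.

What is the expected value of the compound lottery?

EV(A) = 0.125 × 37000 + 0.25 × (-3000) + 0.625 × 126000 = 4625 − 750 + 78750 = 82625
EV(B) = 0.125 × 72000 + 0.25 × 5000 + 0.125 × 25000 + 0.5 × 166000 = 9000 + 1250 + 3125 + 83000 = 96375
EV(C) = 0.45 × 186000 + 0.45 × 164000 + 0.05 × 133000 + 0.05 × 148000 = 83700 + 73800 + 6650 + 7400 = 171550
Overall = 0.15 × 82625 + 0.55 × 96375 + 0.3 × 171550 = 12393.75 + 53006.25 + 51465 = 116865

$116,865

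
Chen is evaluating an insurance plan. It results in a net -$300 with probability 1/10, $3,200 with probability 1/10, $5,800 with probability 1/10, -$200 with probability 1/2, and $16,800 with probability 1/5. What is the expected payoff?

EV = 1/10 × (-300) + 1/10 × 3200 + 1/10 × 5800 + 1/2 × (-200) + 1/5 × 16800 = -30 + 320 + 580 − 100 + 3360 = 4130

$4,130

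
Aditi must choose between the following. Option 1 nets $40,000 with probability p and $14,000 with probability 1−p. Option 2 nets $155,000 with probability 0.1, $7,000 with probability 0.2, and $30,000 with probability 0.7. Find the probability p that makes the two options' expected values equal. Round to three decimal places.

EV(Option 2) = 0.1 × 155000 + 0.2 × 7000 + 0.7 × 30000 = 15500 + 1400 + 21000 = 37900
p·40000 + (1−p)·14000 = 37900
26000p + 14000 = 37900
p = (37900 − 14000) / 26000

p = 0.919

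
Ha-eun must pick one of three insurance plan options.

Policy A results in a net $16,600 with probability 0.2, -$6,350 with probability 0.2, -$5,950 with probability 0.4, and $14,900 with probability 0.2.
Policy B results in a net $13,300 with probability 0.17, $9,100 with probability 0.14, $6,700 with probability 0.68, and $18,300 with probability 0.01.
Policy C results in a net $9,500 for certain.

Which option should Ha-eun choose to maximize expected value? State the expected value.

Policy A = 0.2 × 16600 + 0.2 × (-6350) + 0.4 × (-5950) + 0.2 × 14900 = 3320 − 1270 − 2380 + 2980 = 2650
Policy B = 0.17 × 13300 + 0.14 × 9100 + 0.68 × 6700 + 0.01 × 18300 = 2261 + 1274 + 4556 + 183 = 8274
Policy C: 9500 (certain)

Policy C ($9,500)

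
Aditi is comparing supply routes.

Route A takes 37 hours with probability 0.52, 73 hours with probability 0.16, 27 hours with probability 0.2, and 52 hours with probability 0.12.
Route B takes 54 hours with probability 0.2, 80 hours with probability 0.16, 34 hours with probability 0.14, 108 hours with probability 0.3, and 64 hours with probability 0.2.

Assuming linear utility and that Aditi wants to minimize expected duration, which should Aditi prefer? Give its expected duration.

Route A = 0.52 × 37 + 0.16 × 73 + 0.2 × 27 + 0.12 × 52 = 19.24 + 11.68 + 5.4 + 6.24 = 42.56
Route B = 0.2 × 54 + 0.16 × 80 + 0.14 × 34 + 0.3 × 108 + 0.2 × 64 = 10.8 + 12.8 + 4.76 + 32.4 + 12.8 = 73.56

Route A (42.56 hours)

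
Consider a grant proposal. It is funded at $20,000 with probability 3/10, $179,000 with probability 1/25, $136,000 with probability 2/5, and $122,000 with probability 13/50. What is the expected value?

$99,280

EV = 3/10 × 20000 + 1/25 × 179000 + 2/5 × 136000 + 13/50 × 122000 = 6000 + 7160 + 54400 + 31720 = 99280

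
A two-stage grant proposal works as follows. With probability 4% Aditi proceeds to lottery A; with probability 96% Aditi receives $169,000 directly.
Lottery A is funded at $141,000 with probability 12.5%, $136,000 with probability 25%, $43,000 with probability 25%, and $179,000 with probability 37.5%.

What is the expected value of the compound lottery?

EV(A) = 0.125 × 141000 + 0.25 × 136000 + 0.25 × 43000 + 0.375 × 179000 = 17625 + 34000 + 10750 + 67125 = 129500
Branch B: 169000 (certain)
Overall = 0.04 × 129500 + 0.96 × 169000 = 5180 + 162240 = 167420

$167,420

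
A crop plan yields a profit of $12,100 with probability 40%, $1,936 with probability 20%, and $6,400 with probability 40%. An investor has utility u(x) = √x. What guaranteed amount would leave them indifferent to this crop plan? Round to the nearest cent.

E[u] = 0.4·√12100 + 0.2·√1936 + 0.4·√6400 = 0.4·110 + 0.2·44 + 0.4·80 = 84.8
CE = (84.8)² = 7191.04

$7,191.04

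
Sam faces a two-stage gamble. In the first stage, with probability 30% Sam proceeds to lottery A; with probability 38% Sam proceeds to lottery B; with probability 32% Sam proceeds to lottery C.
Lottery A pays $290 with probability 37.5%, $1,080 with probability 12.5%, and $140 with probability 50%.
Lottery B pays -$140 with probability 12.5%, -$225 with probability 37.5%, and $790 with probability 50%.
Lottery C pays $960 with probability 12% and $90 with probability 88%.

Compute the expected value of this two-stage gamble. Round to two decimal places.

$267.72

EV(A) = 0.375 × 290 + 0.125 × 1080 + 0.5 × 140 = 108.75 + 135 + 70 = 313.75
EV(B) = 0.125 × (-140) + 0.375 × (-225) + 0.5 × 790 = -17.5 − 84.375 + 395 = 293.125
EV(C) = 0.12 × 960 + 0.88 × 90 = 115.2 + 79.2 = 194.4
Overall = 0.3 × 313.75 + 0.38 × 293.125 + 0.32 × 194.4 = 94.125 + 111.3875 + 62.208 = 267.7205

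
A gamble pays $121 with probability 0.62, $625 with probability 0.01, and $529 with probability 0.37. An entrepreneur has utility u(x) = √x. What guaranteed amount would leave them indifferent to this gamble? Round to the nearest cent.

$242.74

E[u] = 0.62·√121 + 0.01·√625 + 0.37·√529 = 0.62·11 + 0.01·25 + 0.37·23 = 15.58
CE = (15.58)² = 242.7364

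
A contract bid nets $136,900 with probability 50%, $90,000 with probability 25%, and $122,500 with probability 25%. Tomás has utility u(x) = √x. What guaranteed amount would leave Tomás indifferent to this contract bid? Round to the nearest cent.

$120,756.25

E[u] = 0.5·√136900 + 0.25·√90000 + 0.25·√122500 = 0.5·370 + 0.25·300 + 0.25·350 = 347.5
CE = (347.5)² = 120756.25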